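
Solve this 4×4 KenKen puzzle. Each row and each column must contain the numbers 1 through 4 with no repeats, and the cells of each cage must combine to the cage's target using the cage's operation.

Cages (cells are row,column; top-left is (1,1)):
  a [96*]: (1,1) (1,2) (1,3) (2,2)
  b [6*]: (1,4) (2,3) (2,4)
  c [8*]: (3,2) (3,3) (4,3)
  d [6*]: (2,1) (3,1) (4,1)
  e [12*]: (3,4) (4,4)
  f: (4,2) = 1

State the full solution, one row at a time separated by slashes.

4 3 2 1 / 1 4 3 2 / 3 2 1 4 / 2 1 4 3

Cage a has product 96; hence (2,2) = 4.
Cage f is a single given cell; hence (4,2) = 1.
Column 2 already has 1, leaving (3,2) = 2.
The 3 cells of cage c must have product 8; hence (3,3) = 1.
The 3 cells of cage c must have product 8, which forces (4,3) = 4.
Row 4 now contains 4; hence (4,4) = 3.
Cage a needs product 96, leaving (1,1) = 4.
Column 2 already has 2, which forces (1,2) = 3.
Cage a needs product 96; hence (1,3) = 2.
2 is placed in row 1, which forces (1,4) = 1.
Cage d has product 6, which forces (2,1) = 1.
The 3 cells of cage b must have product 6, which forces (2,3) = 3.
Column 4 now contains 1, which forces (2,4) = 2.
Row 3 already has 1; hence (3,1) = 3.
Column 4 now contains 3, so (3,4) = 4.
Row 4 now contains 3, so (4,1) = 2.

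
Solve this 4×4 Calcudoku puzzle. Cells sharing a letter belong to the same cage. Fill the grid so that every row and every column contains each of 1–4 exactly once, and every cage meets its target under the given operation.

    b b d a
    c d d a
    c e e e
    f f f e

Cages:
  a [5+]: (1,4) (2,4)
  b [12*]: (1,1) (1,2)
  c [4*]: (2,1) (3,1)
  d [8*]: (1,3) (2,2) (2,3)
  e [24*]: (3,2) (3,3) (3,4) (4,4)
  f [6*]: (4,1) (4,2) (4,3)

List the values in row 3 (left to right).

4 3 2 1

In row 2, 3 can only go at (2,4), so (2,4) = 3.
Cage a needs two cells with sum 5; hence (1,4) = 2.
The only place for 1 in row 1 is (1,3).
Row 2 needs a 1, and only (2,1) is open for it.
1 is placed in column 1, leaving (3,1) = 4.
Row 3 now contains 4; hence (3,4) = 1.
The 3 cells of cage f must have product 6, which forces (4,2) = 1.
1 is placed in column 4, which forces (4,4) = 4.
Column 1 already has 4, so (1,1) = 3.
The two cells of cage b must have product 12; hence (1,2) = 4.
Column 2 already has 4, so (2,2) = 2.
Row 2 now contains 2, so (2,3) = 4.
Column 2 now contains 2, which forces (3,2) = 3.
Row 3 now contains 3; hence (3,3) = 2.
3 is placed in column 1, which forces (4,1) = 2.
Column 3 already has 2, leaving (4,3) = 3.
Filled in: 3 4 1 2 / 1 2 4 3 / 4 3 2 1 / 2 1 3 4.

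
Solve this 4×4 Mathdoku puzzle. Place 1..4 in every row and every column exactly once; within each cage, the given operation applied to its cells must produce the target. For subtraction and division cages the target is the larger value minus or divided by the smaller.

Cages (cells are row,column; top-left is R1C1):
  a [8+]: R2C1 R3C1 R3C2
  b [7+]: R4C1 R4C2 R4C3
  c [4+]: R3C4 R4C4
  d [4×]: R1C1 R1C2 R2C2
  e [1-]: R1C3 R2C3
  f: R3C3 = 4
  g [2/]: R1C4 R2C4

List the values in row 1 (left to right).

Cage f is given; hence R3C3 = 4.
The only place for 3 in row 1 is R1C3.
Cage e's pair has difference 1, so R2C3 = 2.
Column 3 already has 2, leaving R4C3 = 1.
Row 4 already has 1, leaving R4C4 = 3.
The 3 cells of cage d must have product 4, which forces R1C1 = 1.
Cage d has product 4, leaving R1C2 = 4.
The two cells of cage g must have quotient 2; hence R1C4 = 2.
Row 2 now contains 2, so R2C2 = 1.
Row 2 now contains 1, which forces R2C4 = 4.
Column 2 already has 1; hence R3C2 = 3.
Column 4 already has 3, leaving R3C4 = 1.
4 is placed in column 2, which forces R4C2 = 2.
Row 2 now contains 4, leaving R2C1 = 3.
Row 3 now contains 3; hence R3C1 = 2.
2 is placed in row 4, which forces R4C1 = 4.
The full grid is 1 4 3 2 / 3 1 2 4 / 2 3 4 1 / 4 2 1 3.

1 4 3 2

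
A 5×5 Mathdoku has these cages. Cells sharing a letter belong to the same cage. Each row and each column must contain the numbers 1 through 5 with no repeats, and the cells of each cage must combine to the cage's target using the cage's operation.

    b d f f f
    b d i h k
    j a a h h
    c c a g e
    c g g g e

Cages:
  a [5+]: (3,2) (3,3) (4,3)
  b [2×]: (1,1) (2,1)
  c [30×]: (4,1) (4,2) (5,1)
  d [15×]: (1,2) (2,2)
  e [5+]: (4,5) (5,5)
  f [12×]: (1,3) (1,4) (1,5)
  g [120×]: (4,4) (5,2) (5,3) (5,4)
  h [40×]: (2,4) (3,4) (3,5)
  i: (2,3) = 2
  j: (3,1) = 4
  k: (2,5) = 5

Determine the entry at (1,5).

3

Cage i is a single given cell, which forces (2,3) = 2.
Cage k is a single given cell, leaving (2,5) = 5.
J is a freebie, leaving (3,1) = 4.
Row 3 already has 4; hence (3,5) = 2.
Column 3 already has 2, so (4,3) = 1.
Cage b's pair has product 2, so (1,1) = 2.
Cage d's pair has product 15, which forces (1,2) = 5.
Row 2 already has 2; hence (2,1) = 1.
Row 2 now contains 5, which forces (2,2) = 3.
Row 2 now contains 5, so (2,4) = 4.
2 is placed in row 3; hence (3,2) = 1.
1 is placed in column 3, leaving (3,3) = 3.
2 is placed in row 3, leaving (3,4) = 5.
Column 2 now contains 3, leaving (4,2) = 2.
2 is placed in row 4, leaving (4,4) = 3.
Cage e's pair has sum 5, which forces (4,5) = 4.
Column 2 already has 2, leaving (5,2) = 4.
Row 5 now contains 4, leaving (5,3) = 5.
Column 4 already has 3, which forces (5,4) = 2.
Cage e needs two cells with sum 5, which forces (5,5) = 1.
Column 3 now contains 3, leaving (1,3) = 4.
Column 4 already has 3; hence (1,4) = 1.
1 is placed in column 5, which forces (1,5) = 3.
3 is placed in row 4; hence (4,1) = 5.
Row 5 already has 5, so (5,1) = 3.
The full grid is 2 5 4 1 3 / 1 3 2 4 5 / 4 1 3 5 2 / 5 2 1 3 4 / 3 4 5 2 1.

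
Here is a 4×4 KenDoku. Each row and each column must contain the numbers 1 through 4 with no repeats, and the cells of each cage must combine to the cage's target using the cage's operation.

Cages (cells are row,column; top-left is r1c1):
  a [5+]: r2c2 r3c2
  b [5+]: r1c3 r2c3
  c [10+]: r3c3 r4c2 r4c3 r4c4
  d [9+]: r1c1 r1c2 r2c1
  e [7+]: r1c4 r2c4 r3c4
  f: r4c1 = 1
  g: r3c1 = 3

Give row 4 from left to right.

Cage g is a single given cell, which forces r3c1 = 3.
Cage f is given, which forces r4c1 = 1.
The 3 cells of cage d must have sum 9, leaving r1c2 = 3.
Cage c needs sum 10, so r3c3 = 1.
Cage b's pair has sum 5, so r1c3 = 2.
Cage a's pair has sum 5, so r2c2 = 1.
Cage b's pair has sum 5, which forces r2c3 = 3.
The two cells of cage a must have sum 5, which forces r3c2 = 4.
Row 3 already has 4; hence r3c4 = 2.
Column 2 already has 4, so r4c2 = 2.
3 is placed in column 3, which forces r4c3 = 4.
Row 4 now contains 4, so r4c4 = 3.
2 is placed in row 1, leaving r1c1 = 4.
Cage e needs sum 7; hence r1c4 = 1.
The 3 cells of cage d must have sum 9, which forces r2c1 = 2.
Column 4 now contains 2, which forces r2c4 = 4.
The full grid is 4 3 2 1 / 2 1 3 4 / 3 4 1 2 / 1 2 4 3.

1 2 4 3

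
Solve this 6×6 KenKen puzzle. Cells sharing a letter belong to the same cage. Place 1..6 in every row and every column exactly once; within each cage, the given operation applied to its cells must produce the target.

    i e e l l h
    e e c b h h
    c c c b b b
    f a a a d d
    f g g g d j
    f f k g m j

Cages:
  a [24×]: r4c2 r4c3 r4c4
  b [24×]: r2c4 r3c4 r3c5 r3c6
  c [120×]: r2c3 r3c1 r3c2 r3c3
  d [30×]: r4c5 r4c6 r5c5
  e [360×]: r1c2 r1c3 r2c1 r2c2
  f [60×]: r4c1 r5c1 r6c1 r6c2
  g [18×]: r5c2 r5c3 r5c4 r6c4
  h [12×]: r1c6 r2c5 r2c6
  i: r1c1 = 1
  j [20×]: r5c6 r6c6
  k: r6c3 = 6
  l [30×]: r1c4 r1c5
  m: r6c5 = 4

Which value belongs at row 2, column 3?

1

I is a freebie, which forces r1c1 = 1.
Cage k is a single given cell; hence r6c3 = 6.
Cage m is a single given cell; hence r6c5 = 4.
Row 6 already has 4, which forces r6c6 = 5.
Column 6 already has 5, leaving r5c6 = 4.
Column 4 needs a 5, and only r1c4 is open for it.
Row 1 already has 5; hence r1c5 = 6.
Row 1 now contains 6, which forces r1c6 = 2.
The only place for 3 in column 5 is r3c5.
The 4 cells of cage b must have product 24, leaving r3c6 = 1.
The only place for 4 in row 2 is r2c4.
4 is placed in column 4, so r3c4 = 2.
The 4 cells of cage c must have product 120; hence r2c3 = 1.
Row 2 now contains 1; hence r2c5 = 2.
The 3 cells of cage h must have product 12, leaving r2c6 = 3.
Cage d needs product 30, which forces r4c6 = 6.
Cage a has product 24, which forces r4c4 = 3.
Column 4 now contains 3; hence r6c4 = 1.
Cage g has product 18, leaving r5c2 = 1.
The 4 cells of cage g must have product 18, leaving r5c3 = 3.
Column 4 already has 1, so r5c4 = 6.
1 is placed in row 5, leaving r5c5 = 5.
Cage f has product 60; hence r6c1 = 3.
1 is placed in row 6; hence r6c2 = 2.
The 4 cells of cage e must have product 360, so r1c2 = 3.
Column 3 now contains 3; hence r1c3 = 4.
Column 3 now contains 4, which forces r3c3 = 5.
Cage f needs product 60; hence r4c1 = 5.
Column 2 already has 2; hence r4c2 = 4.
Cage a needs product 24, so r4c3 = 2.
5 is placed in column 5, so r4c5 = 1.
Row 5 already has 5; hence r5c1 = 2.
Column 1 already has 5; hence r2c1 = 6.
Cage e has product 360, leaving r2c2 = 5.
Cage c has product 120, leaving r3c1 = 4.
Column 2 now contains 4, leaving r3c2 = 6.
Filled in: 1 3 4 5 6 2 / 6 5 1 4 2 3 / 4 6 5 2 3 1 / 5 4 2 3 1 6 / 2 1 3 6 5 4 / 3 2 6 1 4 5.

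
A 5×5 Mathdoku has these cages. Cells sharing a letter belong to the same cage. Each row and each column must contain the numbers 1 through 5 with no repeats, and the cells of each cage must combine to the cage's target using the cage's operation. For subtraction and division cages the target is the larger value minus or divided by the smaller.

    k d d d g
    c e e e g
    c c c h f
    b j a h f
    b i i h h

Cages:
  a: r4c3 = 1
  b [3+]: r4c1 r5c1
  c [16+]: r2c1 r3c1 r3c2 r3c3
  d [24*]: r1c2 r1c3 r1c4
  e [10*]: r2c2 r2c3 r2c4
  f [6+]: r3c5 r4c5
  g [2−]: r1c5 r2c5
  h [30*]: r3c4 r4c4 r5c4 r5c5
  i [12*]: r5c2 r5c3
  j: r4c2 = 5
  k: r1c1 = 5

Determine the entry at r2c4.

Cage k is a single given cell, so r1c1 = 5.
Column 1 now contains 5, leaving r2c1 = 4.
J is a freebie, leaving r4c2 = 5.
Cage a is a single given cell; hence r4c3 = 1.
The 4 cells of cage c must have sum 16, so r3c1 = 3.
Cage c needs sum 16, so r3c2 = 4.
Cage c has sum 16, which forces r3c3 = 5.
4 is placed in row 3; hence r3c5 = 2.
Row 4 already has 1, so r4c1 = 2.
2 is placed in row 4, which forces r4c4 = 3.
Column 5 now contains 2, leaving r4c5 = 4.
Cage b needs two cells with sum 3, leaving r5c1 = 1.
4 is placed in column 2, so r5c2 = 3.
Row 5 already has 3, leaving r5c3 = 4.
Row 5 already has 3, so r5c5 = 5.
Column 2 already has 3, so r1c2 = 2.
The 3 cells of cage d must have product 24, so r1c3 = 3.
Cage d has product 24, so r1c4 = 4.
Row 1 now contains 3; hence r1c5 = 1.
Cage e needs product 10; hence r2c2 = 1.
Column 3 now contains 5, so r2c3 = 2.
The 3 cells of cage e must have product 10, leaving r2c4 = 5.
Column 5 now contains 1, which forces r2c5 = 3.
Row 3 already has 2, which forces r3c4 = 1.
Row 5 already has 5, leaving r5c4 = 2.
Completed grid: 5 2 3 4 1 / 4 1 2 5 3 / 3 4 5 1 2 / 2 5 1 3 4 / 1 3 4 2 5.

5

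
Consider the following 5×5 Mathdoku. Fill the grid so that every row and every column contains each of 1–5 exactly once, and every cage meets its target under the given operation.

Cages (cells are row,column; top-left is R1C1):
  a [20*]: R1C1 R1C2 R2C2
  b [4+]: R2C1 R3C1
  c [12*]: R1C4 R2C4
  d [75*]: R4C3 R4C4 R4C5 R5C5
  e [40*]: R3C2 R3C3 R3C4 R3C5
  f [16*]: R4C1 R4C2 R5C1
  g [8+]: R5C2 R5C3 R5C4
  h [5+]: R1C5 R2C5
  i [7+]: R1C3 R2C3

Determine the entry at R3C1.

3

Cage d needs product 75, so R5C5 = 5.
Row 3 needs a 3, and only R3C1 is open for it.
Column 1 now contains 3, leaving R2C1 = 1.
Column 1 now contains 1, which forces R4C1 = 4.
Row 4 already has 4, so R4C2 = 2.
Column 1 now contains 4; hence R5C1 = 2.
Column 1 already has 2, so R1C1 = 5.
Cage a has product 20, which forces R1C2 = 1.
Cage a has product 20, which forces R2C2 = 4.
Row 2 now contains 4, so R2C4 = 3.
Row 2 now contains 3, which forces R2C5 = 2.
4 is placed in column 2; hence R3C2 = 5.
4 is placed in column 2; hence R5C2 = 3.
The two cells of cage i must have sum 7, leaving R1C3 = 2.
Column 4 now contains 3, leaving R1C4 = 4.
2 is placed in column 5; hence R1C5 = 3.
Row 2 now contains 2, leaving R2C3 = 5.
Column 5 now contains 3, leaving R4C5 = 1.
4 is placed in column 4, which forces R5C4 = 1.
Cage e needs product 40, leaving R3C3 = 1.
Column 4 already has 1, leaving R3C4 = 2.
1 is placed in column 5, so R3C5 = 4.
Row 4 now contains 1, which forces R4C3 = 3.
Row 4 now contains 1, leaving R4C4 = 5.
Row 5 now contains 1, leaving R5C3 = 4.
Completed grid: 5 1 2 4 3 / 1 4 5 3 2 / 3 5 1 2 4 / 4 2 3 5 1 / 2 3 4 1 5.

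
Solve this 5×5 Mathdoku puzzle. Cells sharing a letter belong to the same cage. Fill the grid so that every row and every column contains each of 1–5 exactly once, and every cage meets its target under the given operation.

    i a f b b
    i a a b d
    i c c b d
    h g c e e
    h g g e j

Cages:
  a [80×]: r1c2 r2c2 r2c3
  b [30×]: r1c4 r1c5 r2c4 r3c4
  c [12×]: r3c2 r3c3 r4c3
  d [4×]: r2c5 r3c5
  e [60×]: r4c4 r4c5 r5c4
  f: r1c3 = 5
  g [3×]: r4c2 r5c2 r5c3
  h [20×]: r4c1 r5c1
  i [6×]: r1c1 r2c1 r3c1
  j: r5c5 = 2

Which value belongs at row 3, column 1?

1

The 3 cells of cage a must have product 80, leaving r1c2 = 4.
Cage f is a single given cell, leaving r1c3 = 5.
Cage a needs product 80, leaving r2c2 = 5.
Cage a has product 80, so r2c3 = 4.
Row 2 now contains 4; hence r2c5 = 1.
1 is placed in column 5, so r3c5 = 4.
The 3 cells of cage g must have product 3; hence r4c2 = 1.
Cage g has product 3, leaving r5c2 = 3.
The 3 cells of cage g must have product 3, which forces r5c3 = 1.
J is a freebie, leaving r5c5 = 2.
Cage b needs product 30, which forces r1c4 = 1.
2 is placed in column 5; hence r1c5 = 3.
Cage b needs product 30, which forces r2c4 = 2.
Column 2 now contains 3, leaving r3c2 = 2.
Column 3 now contains 1, so r3c3 = 3.
Cage b has product 30, which forces r3c4 = 5.
The 3 cells of cage c must have product 12; hence r4c3 = 2.
3 is placed in column 5, leaving r4c5 = 5.
Column 4 now contains 5; hence r5c4 = 4.
Row 1 now contains 3; hence r1c1 = 2.
Row 2 already has 2, which forces r2c1 = 3.
Row 3 already has 3, leaving r3c1 = 1.
Row 4 now contains 5, so r4c1 = 4.
Column 4 now contains 4, which forces r4c4 = 3.
4 is placed in row 5, leaving r5c1 = 5.
Filled in: 2 4 5 1 3 / 3 5 4 2 1 / 1 2 3 5 4 / 4 1 2 3 5 / 5 3 1 4 2.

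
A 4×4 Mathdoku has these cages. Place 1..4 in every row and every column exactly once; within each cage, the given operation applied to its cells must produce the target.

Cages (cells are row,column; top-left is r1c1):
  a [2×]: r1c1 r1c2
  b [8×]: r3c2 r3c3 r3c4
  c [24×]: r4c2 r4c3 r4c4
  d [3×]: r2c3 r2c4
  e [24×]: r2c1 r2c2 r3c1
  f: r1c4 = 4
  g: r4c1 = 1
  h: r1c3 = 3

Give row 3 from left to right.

Cage h is given; hence r1c3 = 3.
Cage f is a single given cell, which forces r1c4 = 4.
Column 3 already has 3, so r2c3 = 1.
1 is placed in row 2, leaving r2c4 = 3.
G is a freebie, leaving r4c1 = 1.
Column 4 now contains 3, leaving r4c4 = 2.
Column 1 now contains 1; hence r1c1 = 2.
Cage a needs two cells with product 2; hence r1c2 = 1.
Column 1 now contains 2, leaving r2c1 = 4.
Row 2 already has 4, which forces r2c2 = 2.
Cage e has product 24, which forces r3c1 = 3.
2 is placed in column 2; hence r3c2 = 4.
Row 3 now contains 4; hence r3c3 = 2.
Column 4 now contains 2, leaving r3c4 = 1.
The 3 cells of cage c must have product 24, which forces r4c2 = 3.
Row 4 already has 2, leaving r4c3 = 4.
Completed grid: 2 1 3 4 / 4 2 1 3 / 3 4 2 1 / 1 3 4 2.

3 4 2 1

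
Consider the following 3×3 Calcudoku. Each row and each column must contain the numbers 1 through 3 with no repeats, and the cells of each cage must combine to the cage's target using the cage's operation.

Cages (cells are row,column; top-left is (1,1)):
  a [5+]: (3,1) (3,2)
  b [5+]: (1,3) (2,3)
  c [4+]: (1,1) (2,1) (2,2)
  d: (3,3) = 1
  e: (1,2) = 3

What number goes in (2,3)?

The 3 cells of cage c must have sum 4, which forces (1,1) = 1.
Cage e is given, so (1,2) = 3.
Row 1 now contains 3; hence (1,3) = 2.
Cage c has sum 4, so (2,1) = 2.
Cage c has sum 4, which forces (2,2) = 1.
2 is placed in column 3, leaving (2,3) = 3.
Column 1 now contains 2, which forces (3,1) = 3.
Column 2 already has 3; hence (3,2) = 2.
Cage d is given, which forces (3,3) = 1.
Filled in: 1 3 2 / 2 1 3 / 3 2 1.

3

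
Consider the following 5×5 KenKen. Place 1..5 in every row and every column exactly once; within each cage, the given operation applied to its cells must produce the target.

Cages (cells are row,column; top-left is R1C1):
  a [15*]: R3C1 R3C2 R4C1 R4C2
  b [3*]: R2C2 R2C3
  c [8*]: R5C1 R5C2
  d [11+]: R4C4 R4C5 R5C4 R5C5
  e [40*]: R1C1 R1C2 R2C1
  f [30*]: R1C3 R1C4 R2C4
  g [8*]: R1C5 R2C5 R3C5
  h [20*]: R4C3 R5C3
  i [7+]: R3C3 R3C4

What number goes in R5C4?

Row 1 needs a 1, and only R1C5 is open for it.
In row 5, 1 can only go at R5C4, so R5C4 = 1.
In row 5, 3 can only go at R5C5, so R5C5 = 3.
In row 5, 5 can only go at R5C3, so R5C3 = 5.
5 is placed in column 3; hence R4C3 = 4.
In column 3, 1 can only go at R2C3, so R2C3 = 1.
Row 2 already has 1, so R2C2 = 3.
In row 4, 3 can only go at R4C1, so R4C1 = 3.
3 is placed in column 1, which forces R3C1 = 1.
Cage a needs product 15, which forces R3C2 = 5.
5 is placed in row 3, leaving R3C4 = 4.
Row 3 already has 4, leaving R3C5 = 2.
Cage a needs product 15, leaving R4C2 = 1.
2 is placed in column 5; hence R4C5 = 5.
2 is placed in column 5, leaving R2C5 = 4.
Row 3 now contains 2, so R3C3 = 3.
5 is placed in row 4, which forces R4C4 = 2.
3 is placed in column 3, which forces R1C3 = 2.
Cage f has product 30, leaving R1C4 = 3.
Column 4 now contains 2, so R2C4 = 5.
Cage e has product 40; hence R1C1 = 5.
Row 1 now contains 2, so R1C2 = 4.
Row 2 now contains 5, so R2C1 = 2.
2 is placed in column 1, so R5C1 = 4.
Column 2 now contains 4, so R5C2 = 2.
The full grid is 5 4 2 3 1 / 2 3 1 5 4 / 1 5 3 4 2 / 3 1 4 2 5 / 4 2 5 1 3.

1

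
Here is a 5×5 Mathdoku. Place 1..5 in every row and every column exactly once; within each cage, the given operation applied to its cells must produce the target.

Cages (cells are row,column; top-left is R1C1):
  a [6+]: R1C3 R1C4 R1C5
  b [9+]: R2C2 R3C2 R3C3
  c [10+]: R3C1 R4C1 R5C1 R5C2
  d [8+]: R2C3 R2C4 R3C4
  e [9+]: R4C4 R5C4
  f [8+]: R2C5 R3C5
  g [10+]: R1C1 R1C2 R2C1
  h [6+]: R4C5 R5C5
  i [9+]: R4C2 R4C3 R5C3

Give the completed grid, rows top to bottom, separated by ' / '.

5 4 3 2 1 / 1 2 4 3 5 / 4 5 2 1 3 / 2 3 1 5 4 / 3 1 5 4 2

Column 5 needs a 1, and only R1C5 is open for it.
Cage g has sum 10, which forces R2C1 = 1.
The 4 cells of cage c must have sum 10, so R5C2 = 1.
Row 4 needs a 1, and only R4C3 is open for it.
In row 3, 1 can only go at R3C4, so R3C4 = 1.
The only place for 5 in column 1 is R1C1.
Row 1 now contains 5, which forces R1C2 = 4.
In row 2, 4 can only go at R2C3, so R2C3 = 4.
Cage b has sum 9, so R2C2 = 2.
Cage d has sum 8, so R2C4 = 3.
Row 2 now contains 3; hence R2C5 = 5.
Cage b needs sum 9, leaving R3C2 = 5.
4 is placed in column 3, which forces R3C3 = 2.
5 is placed in column 5, so R3C5 = 3.
Column 2 already has 5, so R4C2 = 3.
2 is placed in column 3, so R1C3 = 3.
Column 4 now contains 3, so R1C4 = 2.
3 is placed in row 3, which forces R3C1 = 4.
Cage c has sum 10, so R4C1 = 2.
2 is placed in row 4, which forces R4C5 = 4.
Cage c has sum 10, leaving R5C1 = 3.
The 3 cells of cage i must have sum 9, leaving R5C3 = 5.
Row 5 already has 5; hence R5C4 = 4.
Column 5 already has 4; hence R5C5 = 2.
Row 4 now contains 4; hence R4C4 = 5.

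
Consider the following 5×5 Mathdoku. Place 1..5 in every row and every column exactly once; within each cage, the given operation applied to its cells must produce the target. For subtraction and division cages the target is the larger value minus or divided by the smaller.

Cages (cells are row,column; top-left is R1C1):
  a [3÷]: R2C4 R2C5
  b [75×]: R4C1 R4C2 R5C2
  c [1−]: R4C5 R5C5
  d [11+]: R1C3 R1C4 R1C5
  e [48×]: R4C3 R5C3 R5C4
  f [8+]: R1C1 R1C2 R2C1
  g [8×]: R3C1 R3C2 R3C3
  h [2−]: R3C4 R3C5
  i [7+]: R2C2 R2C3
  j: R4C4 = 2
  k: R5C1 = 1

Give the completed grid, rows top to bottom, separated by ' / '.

3 1 2 5 4 / 4 2 5 1 3 / 2 4 1 3 5 / 5 3 4 2 1 / 1 5 3 4 2

The 3 cells of cage b must have product 75, leaving R4C1 = 5.
The 3 cells of cage b must have product 75, so R4C2 = 3.
Cage e needs product 48; hence R4C3 = 4.
J is a freebie; hence R4C4 = 2.
Row 4 now contains 2; hence R4C5 = 1.
K is a freebie, which forces R5C1 = 1.
Cage b has product 75, leaving R5C2 = 5.
Cage e has product 48, so R5C3 = 3.
Cage e needs product 48, so R5C4 = 4.
Row 5 already has 4; hence R5C5 = 2.
Cage d has sum 11, so R1C3 = 2.
4 is placed in column 4, which forces R1C4 = 5.
The 3 cells of cage d must have sum 11, which forces R1C5 = 4.
Cage i needs two cells with sum 7, so R2C2 = 2.
Cage i's pair has sum 7, leaving R2C3 = 5.
The two cells of cage a must have quotient 3; hence R2C4 = 1.
1 is placed in column 5, so R2C5 = 3.
Column 3 already has 2, leaving R3C3 = 1.
Column 4 already has 1, so R3C4 = 3.
Column 5 already has 3, so R3C5 = 5.
Row 1 already has 4; hence R1C1 = 3.
Row 1 now contains 2, so R1C2 = 1.
Row 2 now contains 3, so R2C1 = 4.
Cage g needs product 8, so R3C1 = 2.
1 is placed in row 3, leaving R3C2 = 4.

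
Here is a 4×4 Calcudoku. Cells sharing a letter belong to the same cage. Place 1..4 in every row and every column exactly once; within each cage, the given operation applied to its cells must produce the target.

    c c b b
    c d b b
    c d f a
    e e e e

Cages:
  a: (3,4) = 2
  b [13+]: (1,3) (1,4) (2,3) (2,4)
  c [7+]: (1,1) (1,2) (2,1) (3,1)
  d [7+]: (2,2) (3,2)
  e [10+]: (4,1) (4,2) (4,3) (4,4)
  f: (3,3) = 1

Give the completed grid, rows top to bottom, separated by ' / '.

2 1 4 3 / 1 3 2 4 / 3 4 1 2 / 4 2 3 1

Cage c needs sum 7, which forces (1,2) = 1.
Cage f is given, so (3,3) = 1.
Cage a is given; hence (3,4) = 2.
The 4 cells of cage c must have sum 7; hence (1,1) = 2.
Row 1 now contains 2, leaving (1,3) = 4.
4 is placed in row 1, leaving (1,4) = 3.
Cage c needs sum 7; hence (2,1) = 1.
4 is placed in column 3, leaving (2,3) = 2.
3 is placed in column 4, which forces (2,4) = 4.
Row 3 already has 2, so (3,1) = 3.
3 is placed in row 3, leaving (3,2) = 4.
Column 1 now contains 3, which forces (4,1) = 4.
Column 3 already has 2, so (4,3) = 3.
Column 4 now contains 4, which forces (4,4) = 1.
Row 2 already has 4; hence (2,2) = 3.
Row 4 already has 3, leaving (4,2) = 2.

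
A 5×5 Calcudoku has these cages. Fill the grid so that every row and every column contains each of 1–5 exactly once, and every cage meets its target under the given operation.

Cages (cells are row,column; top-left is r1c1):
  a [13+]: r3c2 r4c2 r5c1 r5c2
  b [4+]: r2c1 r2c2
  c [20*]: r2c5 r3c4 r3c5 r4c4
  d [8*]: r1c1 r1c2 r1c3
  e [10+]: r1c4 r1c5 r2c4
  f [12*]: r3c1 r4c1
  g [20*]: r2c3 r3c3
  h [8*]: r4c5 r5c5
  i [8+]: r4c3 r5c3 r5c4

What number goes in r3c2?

In column 1, 5 can only go at r5c1, so r5c1 = 5.
Column 1 needs a 2, and only r1c1 is open for it.
Column 1 needs a 1, and only r2c1 is open for it.
1 is placed in row 2, which forces r2c2 = 3.
The only place for 3 in row 3 is r3c1.
3 is placed in column 1, which forces r4c1 = 4.
4 is placed in row 4, so r4c5 = 2.
Column 5 already has 2, leaving r5c5 = 4.
Column 5 now contains 4, so r2c5 = 5.
The 4 cells of cage c must have product 20, which forces r3c4 = 4.
Cage c has product 20, leaving r3c5 = 1.
The 4 cells of cage c must have product 20, leaving r4c4 = 1.
Cage e has sum 10, leaving r1c4 = 5.
Column 5 already has 1, so r1c5 = 3.
Row 2 already has 5; hence r2c3 = 4.
Column 4 already has 4; hence r2c4 = 2.
Cage a needs sum 13; hence r3c2 = 2.
4 is placed in row 3; hence r3c3 = 5.
Row 4 already has 1, so r4c2 = 5.
5 is placed in column 3; hence r4c3 = 3.
Cage a needs sum 13, which forces r5c2 = 1.
Row 5 now contains 1, so r5c3 = 2.
Column 4 already has 2; hence r5c4 = 3.
Column 2 now contains 1, leaving r1c2 = 4.
Column 3 already has 4, which forces r1c3 = 1.
Completed grid: 2 4 1 5 3 / 1 3 4 2 5 / 3 2 5 4 1 / 4 5 3 1 2 / 5 1 2 3 4.

2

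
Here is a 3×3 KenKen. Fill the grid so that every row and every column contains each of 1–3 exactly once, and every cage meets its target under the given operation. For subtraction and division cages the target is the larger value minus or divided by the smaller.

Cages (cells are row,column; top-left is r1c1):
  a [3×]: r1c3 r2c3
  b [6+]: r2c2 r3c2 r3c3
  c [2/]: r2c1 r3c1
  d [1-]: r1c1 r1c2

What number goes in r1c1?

The only place for 3 in column 1 is r1c1.
The two cells of cage d must have difference 1, which forces r1c2 = 2.
3 is placed in row 1, which forces r1c3 = 1.
The two cells of cage a must have product 3, leaving r2c3 = 3.
Column 3 now contains 3, leaving r3c3 = 2.
The two cells of cage c must have quotient 2; hence r2c1 = 2.
Row 2 already has 3, leaving r2c2 = 1.
2 is placed in row 3, so r3c1 = 1.
Cage b needs sum 6; hence r3c2 = 3.
Completed grid: 3 2 1 / 2 1 3 / 1 3 2.

3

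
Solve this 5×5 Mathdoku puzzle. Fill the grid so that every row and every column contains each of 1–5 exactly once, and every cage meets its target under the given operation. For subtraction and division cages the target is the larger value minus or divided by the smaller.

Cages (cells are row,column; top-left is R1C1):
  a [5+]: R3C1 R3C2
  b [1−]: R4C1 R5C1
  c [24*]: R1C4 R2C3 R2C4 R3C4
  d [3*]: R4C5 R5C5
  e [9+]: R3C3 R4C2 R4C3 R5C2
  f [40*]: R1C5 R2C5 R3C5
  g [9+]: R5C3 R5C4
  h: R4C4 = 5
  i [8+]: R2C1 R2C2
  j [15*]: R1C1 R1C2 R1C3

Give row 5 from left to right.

3 2 5 4 1

Cage h is given; hence R4C4 = 5.
Column 4 now contains 5; hence R5C4 = 4.
Cage c has product 24, leaving R2C3 = 4.
Row 5 now contains 4, leaving R5C3 = 5.
In row 1, 4 can only go at R1C5, so R1C5 = 4.
The only place for 2 in row 1 is R1C4.
The only place for 1 in row 2 is R2C4.
1 is placed in column 4, so R3C4 = 3.
The only place for 2 in row 2 is R2C5.
2 is placed in column 5, so R3C5 = 5.
Row 3 needs a 2, and only R3C3 is open for it.
Row 4 needs a 2, and only R4C1 is open for it.
Row 4 needs a 4, and only R4C2 is open for it.
Cage a needs two cells with sum 5, so R3C1 = 4.
Column 2 now contains 4, leaving R3C2 = 1.
Cage e needs sum 9; hence R4C3 = 1.
Row 4 now contains 1; hence R4C5 = 3.
Cage e has sum 9; hence R5C2 = 2.
Column 5 already has 3, which forces R5C5 = 1.
Cage j needs product 15, which forces R1C1 = 1.
Cage j needs product 15, leaving R1C2 = 5.
Column 3 already has 1, so R1C3 = 3.
Column 2 already has 5, which forces R2C2 = 3.
1 is placed in row 5; hence R5C1 = 3.
Row 2 already has 3; hence R2C1 = 5.
The full grid is 1 5 3 2 4 / 5 3 4 1 2 / 4 1 2 3 5 / 2 4 1 5 3 / 3 2 5 4 1.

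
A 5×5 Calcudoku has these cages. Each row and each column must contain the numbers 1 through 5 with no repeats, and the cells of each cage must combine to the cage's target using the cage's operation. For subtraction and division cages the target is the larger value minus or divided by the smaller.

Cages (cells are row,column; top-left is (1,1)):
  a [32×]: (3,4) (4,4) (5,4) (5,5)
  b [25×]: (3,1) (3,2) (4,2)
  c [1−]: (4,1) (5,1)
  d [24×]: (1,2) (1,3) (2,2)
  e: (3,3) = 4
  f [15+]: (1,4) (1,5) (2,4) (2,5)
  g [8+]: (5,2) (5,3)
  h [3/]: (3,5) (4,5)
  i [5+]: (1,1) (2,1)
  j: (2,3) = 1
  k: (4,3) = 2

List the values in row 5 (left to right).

Cage j is given, so (2,3) = 1.
The 3 cells of cage b must have product 25, which forces (3,1) = 5.
The 3 cells of cage b must have product 25; hence (3,2) = 1.
Cage e is a single given cell, leaving (3,3) = 4.
Row 3 already has 4; hence (3,4) = 2.
Row 3 already has 1, leaving (3,5) = 3.
Cage b has product 25, which forces (4,2) = 5.
K is a freebie; hence (4,3) = 2.
3 is placed in column 5, so (4,5) = 1.
Column 2 already has 5, leaving (5,2) = 3.
Row 5 now contains 3, so (5,3) = 5.
Column 4 now contains 2, so (5,4) = 1.
Cage a needs product 32, so (5,5) = 4.
Column 3 now contains 2; hence (1,3) = 3.
3 is placed in row 1; hence (1,4) = 5.
5 is placed in row 1, leaving (1,5) = 2.
5 is placed in column 4, leaving (2,4) = 3.
Column 5 already has 2, so (2,5) = 5.
Cage c needs two cells with difference 1, leaving (4,1) = 3.
Row 4 already has 1, so (4,4) = 4.
Row 5 now contains 4, which forces (5,1) = 2.
2 is placed in row 1, leaving (1,1) = 1.
2 is placed in row 1, which forces (1,2) = 4.
Column 1 already has 2, which forces (2,1) = 4.
The 3 cells of cage d must have product 24, leaving (2,2) = 2.
Filled in: 1 4 3 5 2 / 4 2 1 3 5 / 5 1 4 2 3 / 3 5 2 4 1 / 2 3 5 1 4.

2 3 5 1 4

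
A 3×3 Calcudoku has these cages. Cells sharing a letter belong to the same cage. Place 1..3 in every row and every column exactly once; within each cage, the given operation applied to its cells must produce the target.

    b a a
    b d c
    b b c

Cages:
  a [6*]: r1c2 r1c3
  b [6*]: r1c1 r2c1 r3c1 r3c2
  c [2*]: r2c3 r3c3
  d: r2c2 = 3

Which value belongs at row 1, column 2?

2

Cage d is given, leaving r2c2 = 3.
Cage b has product 6, which forces r3c2 = 1.
1 is placed in row 3, which forces r3c3 = 2.
Column 2 now contains 3, which forces r1c2 = 2.
2 is placed in column 3, so r1c3 = 3.
2 is placed in column 3; hence r2c3 = 1.
2 is placed in row 3, which forces r3c1 = 3.
2 is placed in row 1, so r1c1 = 1.
1 is placed in row 2; hence r2c1 = 2.
The full grid is 1 2 3 / 2 3 1 / 3 1 2.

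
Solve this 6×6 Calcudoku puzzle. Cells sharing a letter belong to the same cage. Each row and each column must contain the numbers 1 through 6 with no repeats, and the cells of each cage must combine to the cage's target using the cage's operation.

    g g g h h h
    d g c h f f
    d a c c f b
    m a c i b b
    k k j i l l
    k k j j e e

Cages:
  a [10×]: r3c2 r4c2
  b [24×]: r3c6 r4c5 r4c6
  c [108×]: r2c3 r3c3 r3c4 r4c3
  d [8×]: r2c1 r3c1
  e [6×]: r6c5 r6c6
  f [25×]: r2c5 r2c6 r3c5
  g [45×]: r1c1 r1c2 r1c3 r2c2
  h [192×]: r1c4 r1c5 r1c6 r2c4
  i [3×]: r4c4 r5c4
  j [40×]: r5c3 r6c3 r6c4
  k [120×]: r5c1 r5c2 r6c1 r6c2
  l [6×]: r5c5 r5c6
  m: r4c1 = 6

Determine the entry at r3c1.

4

The 4 cells of cage g must have product 45; hence r2c2 = 3.
The 4 cells of cage h must have product 192, so r2c4 = 4.
Cage f needs product 25, so r2c5 = 1.
Cage f needs product 25, which forces r2c6 = 5.
The 3 cells of cage f must have product 25; hence r3c5 = 5.
Cage m is given, leaving r4c1 = 6.
Row 2 already has 4, leaving r2c1 = 2.
2 is placed in row 2, leaving r2c3 = 6.
Cage d's pair has product 8, which forces r3c1 = 4.
5 is placed in row 3, so r3c2 = 2.
Cage a's pair has product 10, so r4c2 = 5.
Column 2 already has 5; hence r1c2 = 1.
The 4 cells of cage c must have product 108, so r3c4 = 6.
6 is placed in row 3; hence r3c6 = 3.
Column 4 already has 6, so r1c4 = 2.
Row 3 already has 3, so r3c3 = 1.
Cage c needs product 108, so r4c3 = 3.
3 is placed in row 4; hence r4c4 = 1.
Column 4 now contains 1, leaving r5c4 = 3.
3 is placed in row 5, leaving r5c5 = 6.
Column 4 already has 2, so r6c4 = 5.
Column 5 now contains 6, leaving r6c5 = 3.
Cage g has product 45; hence r1c1 = 3.
3 is placed in column 3; hence r1c3 = 5.
Column 5 now contains 6, so r1c5 = 4.
Cage h needs product 192, leaving r1c6 = 6.
Column 5 now contains 4, so r4c5 = 2.
Row 4 already has 2, leaving r4c6 = 4.
The 4 cells of cage k must have product 120, leaving r5c1 = 5.
6 is placed in row 5, leaving r5c2 = 4.
4 is placed in row 5, which forces r5c3 = 2.
Cage l needs two cells with product 6, so r5c6 = 1.
Row 6 now contains 5; hence r6c1 = 1.
The 4 cells of cage k must have product 120; hence r6c2 = 6.
2 is placed in column 3, leaving r6c3 = 4.
Cage e needs two cells with product 6; hence r6c6 = 2.
The full grid is 3 1 5 2 4 6 / 2 3 6 4 1 5 / 4 2 1 6 5 3 / 6 5 3 1 2 4 / 5 4 2 3 6 1 / 1 6 4 5 3 2.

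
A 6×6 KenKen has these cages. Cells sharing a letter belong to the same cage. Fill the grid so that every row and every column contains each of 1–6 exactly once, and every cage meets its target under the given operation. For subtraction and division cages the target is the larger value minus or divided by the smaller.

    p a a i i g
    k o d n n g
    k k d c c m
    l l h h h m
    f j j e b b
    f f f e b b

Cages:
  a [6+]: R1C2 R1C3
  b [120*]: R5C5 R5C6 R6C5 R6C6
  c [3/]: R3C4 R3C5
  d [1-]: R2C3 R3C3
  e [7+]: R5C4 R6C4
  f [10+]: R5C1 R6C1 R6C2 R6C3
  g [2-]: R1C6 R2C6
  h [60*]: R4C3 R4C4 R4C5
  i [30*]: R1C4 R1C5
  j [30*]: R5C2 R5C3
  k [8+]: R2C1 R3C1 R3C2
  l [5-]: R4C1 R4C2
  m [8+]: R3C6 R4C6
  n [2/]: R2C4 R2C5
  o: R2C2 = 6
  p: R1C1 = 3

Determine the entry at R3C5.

1

P is a freebie; hence R1C1 = 3.
O is a freebie, leaving R2C2 = 6.
6 is placed in column 2, leaving R4C2 = 1.
6 is placed in column 2; hence R5C2 = 5.
5 is placed in row 5, which forces R5C3 = 6.
Row 4 now contains 1, which forces R4C1 = 6.
The only place for 1 in row 1 is R1C6.
Cage g's pair has difference 2, leaving R2C6 = 3.
Cage m needs two cells with sum 8, so R3C6 = 6.
The two cells of cage m must have sum 8, so R4C6 = 2.
2 is placed in column 6, which forces R5C6 = 4.
Column 6 now contains 4, so R6C6 = 5.
Column 4 needs a 2, and only R2C4 is open for it.
The 3 cells of cage k must have sum 8, so R2C1 = 1.
Row 2 now contains 1; hence R2C5 = 4.
Cage k needs sum 8; hence R3C1 = 5.
The pair R3C4/R3C5 in row 3 holds {1, 3}, leaving R3C2 = 2.
Row 3 now contains 2, so R3C3 = 4.
1 is placed in column 1; hence R5C1 = 2.
2 is placed in column 1, which forces R6C1 = 4.
4 is placed in row 6, leaving R6C2 = 3.
4 is placed in row 6; hence R6C4 = 6.
Row 6 already has 6, which forces R6C5 = 2.
2 is placed in column 2, which forces R1C2 = 4.
Column 3 already has 4, which forces R1C3 = 2.
Column 4 now contains 6, so R1C4 = 5.
The two cells of cage i must have product 30; hence R1C5 = 6.
4 is placed in row 2, leaving R2C3 = 5.
5 is placed in column 3; hence R4C3 = 3.
The 3 cells of cage h must have product 60, so R4C4 = 4.
Row 4 now contains 3, leaving R4C5 = 5.
The two cells of cage e must have sum 7, which forces R5C4 = 1.
Cage b needs product 120, leaving R5C5 = 3.
2 is placed in row 6, which forces R6C3 = 1.
Column 4 already has 1, leaving R3C4 = 3.
Column 5 already has 3, so R3C5 = 1.
Filled in: 3 4 2 5 6 1 / 1 6 5 2 4 3 / 5 2 4 3 1 6 / 6 1 3 4 5 2 / 2 5 6 1 3 4 / 4 3 1 6 2 5.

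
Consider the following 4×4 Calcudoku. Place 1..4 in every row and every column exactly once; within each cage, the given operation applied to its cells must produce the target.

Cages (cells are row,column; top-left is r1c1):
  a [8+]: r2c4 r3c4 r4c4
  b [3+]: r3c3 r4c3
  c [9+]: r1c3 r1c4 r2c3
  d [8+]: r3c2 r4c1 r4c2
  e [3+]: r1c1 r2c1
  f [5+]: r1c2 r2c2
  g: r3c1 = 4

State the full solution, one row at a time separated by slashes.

Cage g is given, so r3c1 = 4.
In column 1, 3 can only go at r4c1, so r4c1 = 3.
Row 3 needs a 2, and only r3c3 is open for it.
2 is placed in column 3; hence r4c3 = 1.
Row 4 already has 1, which forces r4c4 = 4.
4 is placed in column 4, which forces r1c4 = 2.
The 3 cells of cage d must have sum 8; hence r3c2 = 3.
3 is placed in row 3, so r3c4 = 1.
4 is placed in row 4, so r4c2 = 2.
Row 1 now contains 2, leaving r1c1 = 1.
Row 1 already has 1, which forces r1c2 = 4.
Row 1 already has 4, leaving r1c3 = 3.
The two cells of cage e must have sum 3, leaving r2c1 = 2.
Column 2 now contains 4, leaving r2c2 = 1.
Column 3 now contains 3, leaving r2c3 = 4.
Column 4 already has 1, so r2c4 = 3.

1 4 3 2 / 2 1 4 3 / 4 3 2 1 / 3 2 1 4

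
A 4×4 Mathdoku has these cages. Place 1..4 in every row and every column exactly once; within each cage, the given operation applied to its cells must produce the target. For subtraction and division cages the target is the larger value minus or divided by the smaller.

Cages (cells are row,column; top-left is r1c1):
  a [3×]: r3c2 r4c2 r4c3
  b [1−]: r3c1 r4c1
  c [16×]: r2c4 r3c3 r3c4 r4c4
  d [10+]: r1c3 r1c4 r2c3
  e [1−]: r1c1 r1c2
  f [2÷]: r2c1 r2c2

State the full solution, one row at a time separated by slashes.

1 2 4 3 / 2 4 3 1 / 3 1 2 4 / 4 3 1 2

Cage a has product 3, which forces r3c2 = 1.
The 4 cells of cage c must have product 16, leaving r3c3 = 2.
1 is placed in row 3, so r3c4 = 4.
The 3 cells of cage a must have product 3; hence r4c2 = 3.
The 3 cells of cage a must have product 3, which forces r4c3 = 1.
1 is placed in row 4; hence r4c4 = 2.
Column 3 already has 2; hence r1c3 = 4.
Column 4 now contains 4; hence r1c4 = 3.
Cage d has sum 10; hence r2c3 = 3.
Column 4 now contains 2; hence r2c4 = 1.
4 is placed in row 3; hence r3c1 = 3.
Row 4 already has 2, so r4c1 = 4.
3 is placed in row 1, leaving r1c1 = 1.
4 is placed in row 1; hence r1c2 = 2.
Column 1 now contains 4; hence r2c1 = 2.
Cage f's pair has quotient 2; hence r2c2 = 4.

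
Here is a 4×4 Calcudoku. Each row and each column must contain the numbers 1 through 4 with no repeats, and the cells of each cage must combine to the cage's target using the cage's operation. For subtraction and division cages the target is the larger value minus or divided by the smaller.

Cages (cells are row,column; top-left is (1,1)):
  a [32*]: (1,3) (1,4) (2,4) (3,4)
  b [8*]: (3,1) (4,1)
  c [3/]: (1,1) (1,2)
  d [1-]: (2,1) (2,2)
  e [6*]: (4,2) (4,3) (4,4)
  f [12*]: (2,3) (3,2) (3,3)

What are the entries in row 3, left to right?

The 4 cells of cage a must have product 32; hence (1,3) = 4.
In row 1, 2 can only go at (1,4), so (1,4) = 2.
The only place for 3 in row 3 is (3,3).
In row 3, 1 can only go at (3,4), so (3,4) = 1.
Column 4 now contains 1, which forces (2,4) = 4.
Column 4 now contains 1, leaving (4,4) = 3.
The only place for 4 in row 4 is (4,1).
Column 1 now contains 4, leaving (3,1) = 2.
Row 3 now contains 2, so (3,2) = 4.
The two cells of cage d must have difference 1, leaving (2,2) = 2.
Cage f has product 12, so (2,3) = 1.
Column 2 now contains 2, which forces (4,2) = 1.
1 is placed in column 3, leaving (4,3) = 2.
Cage c needs two cells with quotient 3; hence (1,1) = 1.
Column 2 already has 1, so (1,2) = 3.
Row 2 now contains 1, leaving (2,1) = 3.
Completed grid: 1 3 4 2 / 3 2 1 4 / 2 4 3 1 / 4 1 2 3.

2 4 3 1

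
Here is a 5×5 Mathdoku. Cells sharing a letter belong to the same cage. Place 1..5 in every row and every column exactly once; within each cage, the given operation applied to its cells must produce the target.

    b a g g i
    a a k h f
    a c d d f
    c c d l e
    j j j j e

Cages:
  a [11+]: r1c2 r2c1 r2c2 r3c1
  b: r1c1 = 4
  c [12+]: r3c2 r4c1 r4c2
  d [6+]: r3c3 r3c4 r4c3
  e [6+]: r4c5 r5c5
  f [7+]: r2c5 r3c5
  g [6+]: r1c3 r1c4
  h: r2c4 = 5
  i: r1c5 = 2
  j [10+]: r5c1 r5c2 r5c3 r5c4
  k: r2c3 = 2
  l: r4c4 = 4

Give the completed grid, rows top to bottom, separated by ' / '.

Cage b is a single given cell, which forces r1c1 = 4.
Cage i is a single given cell, so r1c5 = 2.
Cage k is a single given cell, which forces r2c3 = 2.
Cage h is a single given cell, which forces r2c4 = 5.
L is a freebie; hence r4c4 = 4.
Cage g needs two cells with sum 6, which forces r1c3 = 5.
Column 4 already has 5; hence r1c4 = 1.
Column 4 already has 1, so r3c4 = 2.
Column 4 already has 2, which forces r5c4 = 3.
Row 1 already has 1, so r1c2 = 3.
Cage a has sum 11, so r2c2 = 4.
4 is placed in row 2, so r2c5 = 3.
Column 2 already has 4, leaving r3c2 = 5.
3 is placed in column 5; hence r3c5 = 4.
5 is placed in column 2, leaving r4c2 = 2.
Column 2 now contains 2, which forces r5c2 = 1.
1 is placed in row 5; hence r5c3 = 4.
1 is placed in row 5; hence r5c5 = 5.
Row 2 already has 3, so r2c1 = 1.
Cage a needs sum 11, leaving r3c1 = 3.
Row 3 already has 3, which forces r3c3 = 1.
The 3 cells of cage c must have sum 12, so r4c1 = 5.
1 is placed in column 3, leaving r4c3 = 3.
Column 5 already has 5, so r4c5 = 1.
1 is placed in row 5; hence r5c1 = 2.

4 3 5 1 2 / 1 4 2 5 3 / 3 5 1 2 4 / 5 2 3 4 1 / 2 1 4 3 5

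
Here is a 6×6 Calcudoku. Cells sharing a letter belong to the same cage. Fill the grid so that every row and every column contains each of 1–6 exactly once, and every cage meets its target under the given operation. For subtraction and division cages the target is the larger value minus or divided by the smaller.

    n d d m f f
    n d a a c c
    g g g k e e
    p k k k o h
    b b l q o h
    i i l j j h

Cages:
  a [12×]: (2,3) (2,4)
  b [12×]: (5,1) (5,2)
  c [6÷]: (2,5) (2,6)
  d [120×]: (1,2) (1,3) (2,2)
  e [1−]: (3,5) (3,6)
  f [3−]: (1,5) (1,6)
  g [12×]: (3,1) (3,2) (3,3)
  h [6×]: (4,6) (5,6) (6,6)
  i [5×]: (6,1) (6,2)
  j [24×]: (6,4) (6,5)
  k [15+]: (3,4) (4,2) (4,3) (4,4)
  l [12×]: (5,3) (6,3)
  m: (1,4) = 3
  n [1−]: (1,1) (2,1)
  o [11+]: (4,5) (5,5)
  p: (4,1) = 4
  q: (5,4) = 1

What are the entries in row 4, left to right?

Cage m is given, leaving (1,4) = 3.
P is a freebie, leaving (4,1) = 4.
Q is a freebie; hence (5,4) = 1.
Row 5 needs a 5, and only (5,5) is open for it.
Column 5 already has 5, leaving (4,5) = 6.
6 is placed in column 5, leaving (6,5) = 4.
6 is placed in column 5; hence (2,5) = 1.
The two cells of cage c must have quotient 6; hence (2,6) = 6.
Row 6 now contains 4, which forces (6,4) = 6.
Column 5 now contains 1, which forces (1,5) = 2.
Cage f's pair has difference 3, leaving (1,6) = 5.
The two cells of cage a must have product 12, leaving (2,3) = 3.
The two cells of cage a must have product 12, which forces (2,4) = 4.
Column 4 now contains 6; hence (3,4) = 5.
Column 5 already has 2, so (3,5) = 3.
Column 3 now contains 3, leaving (4,3) = 5.
Cage k needs sum 15, which forces (4,4) = 2.
Column 3 now contains 3, which forces (6,3) = 2.
Row 2 now contains 4, leaving (2,2) = 5.
Row 4 already has 5, which forces (4,2) = 3.
Row 4 already has 3, which forces (4,6) = 1.
Cage l needs two cells with product 12, leaving (5,3) = 6.
Cage h has product 6; hence (5,6) = 2.
5 is placed in column 2; hence (6,2) = 1.
Column 6 now contains 1, leaving (6,6) = 3.
Cage n needs two cells with difference 1, so (1,1) = 1.
Cage d has product 120, so (1,2) = 6.
6 is placed in column 3, leaving (1,3) = 4.
5 is placed in row 2, which forces (2,1) = 2.
Column 1 now contains 2, which forces (3,1) = 6.
6 is placed in column 2, leaving (3,2) = 2.
6 is placed in column 3, leaving (3,3) = 1.
2 is placed in column 6; hence (3,6) = 4.
2 is placed in row 5, which forces (5,1) = 3.
2 is placed in row 5, which forces (5,2) = 4.
1 is placed in row 6, so (6,1) = 5.
Filled in: 1 6 4 3 2 5 / 2 5 3 4 1 6 / 6 2 1 5 3 4 / 4 3 5 2 6 1 / 3 4 6 1 5 2 / 5 1 2 6 4 3.

4 3 5 2 6 1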